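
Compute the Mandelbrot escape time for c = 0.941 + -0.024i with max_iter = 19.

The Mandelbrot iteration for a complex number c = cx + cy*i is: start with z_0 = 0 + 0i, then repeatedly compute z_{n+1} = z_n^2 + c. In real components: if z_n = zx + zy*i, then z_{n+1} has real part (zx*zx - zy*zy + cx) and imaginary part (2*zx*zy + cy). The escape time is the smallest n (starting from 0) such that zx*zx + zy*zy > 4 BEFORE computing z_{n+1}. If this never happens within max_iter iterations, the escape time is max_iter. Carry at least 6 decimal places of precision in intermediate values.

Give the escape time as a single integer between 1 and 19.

Answer: 3

Derivation:
z_0 = 0 + 0i, c = 0.9410 + -0.0240i
Iter 1: z = 0.9410 + -0.0240i, |z|^2 = 0.8861
Iter 2: z = 1.8259 + -0.0692i, |z|^2 = 3.3387
Iter 3: z = 4.2701 + -0.2766i, |z|^2 = 18.3106
Escaped at iteration 3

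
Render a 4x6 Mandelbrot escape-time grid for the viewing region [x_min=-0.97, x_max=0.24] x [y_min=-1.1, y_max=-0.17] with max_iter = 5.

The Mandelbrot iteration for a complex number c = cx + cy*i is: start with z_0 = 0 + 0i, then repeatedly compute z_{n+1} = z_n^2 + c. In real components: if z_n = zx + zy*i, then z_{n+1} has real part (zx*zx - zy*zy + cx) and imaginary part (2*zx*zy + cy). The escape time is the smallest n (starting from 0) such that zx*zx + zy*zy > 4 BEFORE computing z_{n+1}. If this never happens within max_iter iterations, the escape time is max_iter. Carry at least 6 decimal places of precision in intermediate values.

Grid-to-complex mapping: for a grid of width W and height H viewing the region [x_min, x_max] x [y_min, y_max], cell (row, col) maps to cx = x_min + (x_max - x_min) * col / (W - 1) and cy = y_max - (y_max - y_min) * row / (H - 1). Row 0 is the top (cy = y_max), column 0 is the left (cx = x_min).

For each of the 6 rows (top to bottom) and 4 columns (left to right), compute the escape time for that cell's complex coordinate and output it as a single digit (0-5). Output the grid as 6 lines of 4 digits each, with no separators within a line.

Answer: 5555
5555
5555
4555
3454
3353

Derivation:
(row=0, col=0): c = -0.9700 + -0.1700i → escape time 5
(row=0, col=1): c = -0.5667 + -0.1700i → escape time 5
(row=0, col=2): c = -0.1633 + -0.1700i → escape time 5
(row=0, col=3): c = 0.2400 + -0.1700i → escape time 5
(row=1, col=0): c = -0.9700 + -0.3560i → escape time 5
(row=1, col=1): c = -0.5667 + -0.3560i → escape time 5
(row=1, col=2): c = -0.1633 + -0.3560i → escape time 5
(row=1, col=3): c = 0.2400 + -0.3560i → escape time 5
(row=2, col=0): c = -0.9700 + -0.5420i → escape time 5
(row=2, col=1): c = -0.5667 + -0.5420i → escape time 5
(row=2, col=2): c = -0.1633 + -0.5420i → escape time 5
(row=2, col=3): c = 0.2400 + -0.5420i → escape time 5
(row=3, col=0): c = -0.9700 + -0.7280i → escape time 4
(row=3, col=1): c = -0.5667 + -0.7280i → escape time 5
(row=3, col=2): c = -0.1633 + -0.7280i → escape time 5
(row=3, col=3): c = 0.2400 + -0.7280i → escape time 5
(row=4, col=0): c = -0.9700 + -0.9140i → escape time 3
(row=4, col=1): c = -0.5667 + -0.9140i → escape time 4
(row=4, col=2): c = -0.1633 + -0.9140i → escape time 5
(row=4, col=3): c = 0.2400 + -0.9140i → escape time 4
(row=5, col=0): c = -0.9700 + -1.1000i → escape time 3
(row=5, col=1): c = -0.5667 + -1.1000i → escape time 3
(row=5, col=2): c = -0.1633 + -1.1000i → escape time 5
(row=5, col=3): c = 0.2400 + -1.1000i → escape time 3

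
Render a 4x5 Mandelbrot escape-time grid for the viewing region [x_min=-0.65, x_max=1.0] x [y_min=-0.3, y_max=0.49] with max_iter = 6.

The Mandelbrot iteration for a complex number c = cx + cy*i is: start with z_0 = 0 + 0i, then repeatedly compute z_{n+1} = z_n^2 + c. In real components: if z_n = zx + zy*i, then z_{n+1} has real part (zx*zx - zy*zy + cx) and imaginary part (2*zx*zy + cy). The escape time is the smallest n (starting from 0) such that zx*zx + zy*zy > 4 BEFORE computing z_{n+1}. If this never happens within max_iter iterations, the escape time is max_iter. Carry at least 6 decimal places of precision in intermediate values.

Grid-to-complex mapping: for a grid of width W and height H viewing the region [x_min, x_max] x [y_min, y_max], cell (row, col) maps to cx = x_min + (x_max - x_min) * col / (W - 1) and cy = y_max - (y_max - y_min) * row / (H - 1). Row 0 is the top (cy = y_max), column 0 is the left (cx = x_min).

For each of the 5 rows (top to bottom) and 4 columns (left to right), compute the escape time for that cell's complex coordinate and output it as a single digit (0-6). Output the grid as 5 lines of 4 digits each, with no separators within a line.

(row=0, col=0): c = -0.6500 + 0.4900i → escape time 6
(row=0, col=1): c = -0.1000 + 0.4900i → escape time 6
(row=0, col=2): c = 0.4500 + 0.4900i → escape time 6
(row=0, col=3): c = 1.0000 + 0.4900i → escape time 2
(row=1, col=0): c = -0.6500 + 0.2925i → escape time 6
(row=1, col=1): c = -0.1000 + 0.2925i → escape time 6
(row=1, col=2): c = 0.4500 + 0.2925i → escape time 6
(row=1, col=3): c = 1.0000 + 0.2925i → escape time 2
(row=2, col=0): c = -0.6500 + 0.0950i → escape time 6
(row=2, col=1): c = -0.1000 + 0.0950i → escape time 6
(row=2, col=2): c = 0.4500 + 0.0950i → escape time 6
(row=2, col=3): c = 1.0000 + 0.0950i → escape time 2
(row=3, col=0): c = -0.6500 + -0.1025i → escape time 6
(row=3, col=1): c = -0.1000 + -0.1025i → escape time 6
(row=3, col=2): c = 0.4500 + -0.1025i → escape time 6
(row=3, col=3): c = 1.0000 + -0.1025i → escape time 2
(row=4, col=0): c = -0.6500 + -0.3000i → escape time 6
(row=4, col=1): c = -0.1000 + -0.3000i → escape time 6
(row=4, col=2): c = 0.4500 + -0.3000i → escape time 6
(row=4, col=3): c = 1.0000 + -0.3000i → escape time 2

Answer: 6662
6662
6662
6662
6662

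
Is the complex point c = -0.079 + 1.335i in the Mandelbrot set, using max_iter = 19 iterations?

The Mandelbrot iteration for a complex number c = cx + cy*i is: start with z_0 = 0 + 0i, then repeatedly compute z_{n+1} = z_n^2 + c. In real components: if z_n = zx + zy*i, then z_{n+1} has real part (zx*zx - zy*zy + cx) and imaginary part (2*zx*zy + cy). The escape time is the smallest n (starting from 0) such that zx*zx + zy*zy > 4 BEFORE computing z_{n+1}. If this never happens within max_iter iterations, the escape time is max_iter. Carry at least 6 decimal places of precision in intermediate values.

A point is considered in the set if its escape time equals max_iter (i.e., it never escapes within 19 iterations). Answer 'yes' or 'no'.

Answer: no

Derivation:
z_0 = 0 + 0i, c = -0.0790 + 1.3350i
Iter 1: z = -0.0790 + 1.3350i, |z|^2 = 1.7885
Iter 2: z = -1.8550 + 1.1241i, |z|^2 = 4.7045
Escaped at iteration 2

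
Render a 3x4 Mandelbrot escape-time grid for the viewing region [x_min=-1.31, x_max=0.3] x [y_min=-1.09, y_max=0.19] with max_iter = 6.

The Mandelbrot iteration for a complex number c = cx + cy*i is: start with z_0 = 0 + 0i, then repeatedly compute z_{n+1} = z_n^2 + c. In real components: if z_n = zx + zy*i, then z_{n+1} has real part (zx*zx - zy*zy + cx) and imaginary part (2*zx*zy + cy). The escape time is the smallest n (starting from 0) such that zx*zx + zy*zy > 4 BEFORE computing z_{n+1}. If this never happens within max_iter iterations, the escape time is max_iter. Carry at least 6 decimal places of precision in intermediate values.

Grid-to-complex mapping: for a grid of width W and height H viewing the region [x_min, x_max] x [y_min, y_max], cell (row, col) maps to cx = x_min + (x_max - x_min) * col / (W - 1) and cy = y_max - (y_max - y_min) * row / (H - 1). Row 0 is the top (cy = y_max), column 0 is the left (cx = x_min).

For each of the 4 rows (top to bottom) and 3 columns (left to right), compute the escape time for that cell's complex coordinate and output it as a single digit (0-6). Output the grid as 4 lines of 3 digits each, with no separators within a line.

(row=0, col=0): c = -1.3100 + 0.1900i → escape time 6
(row=0, col=1): c = -0.5050 + 0.1900i → escape time 6
(row=0, col=2): c = 0.3000 + 0.1900i → escape time 6
(row=1, col=0): c = -1.3100 + -0.2367i → escape time 6
(row=1, col=1): c = -0.5050 + -0.2367i → escape time 6
(row=1, col=2): c = 0.3000 + -0.2367i → escape time 6
(row=2, col=0): c = -1.3100 + -0.6633i → escape time 3
(row=2, col=1): c = -0.5050 + -0.6633i → escape time 6
(row=2, col=2): c = 0.3000 + -0.6633i → escape time 6
(row=3, col=0): c = -1.3100 + -1.0900i → escape time 3
(row=3, col=1): c = -0.5050 + -1.0900i → escape time 4
(row=3, col=2): c = 0.3000 + -1.0900i → escape time 3

Answer: 666
666
366
343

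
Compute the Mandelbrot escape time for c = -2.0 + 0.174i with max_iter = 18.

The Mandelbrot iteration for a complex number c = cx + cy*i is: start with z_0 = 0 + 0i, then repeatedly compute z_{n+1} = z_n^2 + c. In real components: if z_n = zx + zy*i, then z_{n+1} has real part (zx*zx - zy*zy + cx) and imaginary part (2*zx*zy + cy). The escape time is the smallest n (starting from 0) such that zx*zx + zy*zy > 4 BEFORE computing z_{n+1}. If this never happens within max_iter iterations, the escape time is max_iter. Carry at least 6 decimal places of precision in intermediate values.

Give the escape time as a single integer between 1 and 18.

Answer: 1

Derivation:
z_0 = 0 + 0i, c = -2.0000 + 0.1740i
Iter 1: z = -2.0000 + 0.1740i, |z|^2 = 4.0303
Escaped at iteration 1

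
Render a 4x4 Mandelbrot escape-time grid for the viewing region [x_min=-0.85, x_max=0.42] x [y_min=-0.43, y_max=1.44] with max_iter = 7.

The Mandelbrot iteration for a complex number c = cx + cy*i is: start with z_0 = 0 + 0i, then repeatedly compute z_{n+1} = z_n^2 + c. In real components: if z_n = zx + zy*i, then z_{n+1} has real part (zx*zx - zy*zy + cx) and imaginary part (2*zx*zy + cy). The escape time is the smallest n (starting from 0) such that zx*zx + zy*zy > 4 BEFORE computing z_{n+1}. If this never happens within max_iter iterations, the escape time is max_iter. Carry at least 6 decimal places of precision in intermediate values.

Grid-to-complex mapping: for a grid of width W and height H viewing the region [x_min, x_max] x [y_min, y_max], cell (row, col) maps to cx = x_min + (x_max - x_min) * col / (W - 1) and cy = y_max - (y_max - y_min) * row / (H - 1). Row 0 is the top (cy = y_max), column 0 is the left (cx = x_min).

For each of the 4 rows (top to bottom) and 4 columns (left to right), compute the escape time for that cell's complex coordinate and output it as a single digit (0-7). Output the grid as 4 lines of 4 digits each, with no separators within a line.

(row=0, col=0): c = -0.8500 + 1.4400i → escape time 2
(row=0, col=1): c = -0.4267 + 1.4400i → escape time 2
(row=0, col=2): c = -0.0033 + 1.4400i → escape time 2
(row=0, col=3): c = 0.4200 + 1.4400i → escape time 2
(row=1, col=0): c = -0.8500 + 0.8167i → escape time 4
(row=1, col=1): c = -0.4267 + 0.8167i → escape time 6
(row=1, col=2): c = -0.0033 + 0.8167i → escape time 7
(row=1, col=3): c = 0.4200 + 0.8167i → escape time 4
(row=2, col=0): c = -0.8500 + 0.1933i → escape time 7
(row=2, col=1): c = -0.4267 + 0.1933i → escape time 7
(row=2, col=2): c = -0.0033 + 0.1933i → escape time 7
(row=2, col=3): c = 0.4200 + 0.1933i → escape time 7
(row=3, col=0): c = -0.8500 + -0.4300i → escape time 7
(row=3, col=1): c = -0.4267 + -0.4300i → escape time 7
(row=3, col=2): c = -0.0033 + -0.4300i → escape time 7
(row=3, col=3): c = 0.4200 + -0.4300i → escape time 7

Answer: 2222
4674
7777
7777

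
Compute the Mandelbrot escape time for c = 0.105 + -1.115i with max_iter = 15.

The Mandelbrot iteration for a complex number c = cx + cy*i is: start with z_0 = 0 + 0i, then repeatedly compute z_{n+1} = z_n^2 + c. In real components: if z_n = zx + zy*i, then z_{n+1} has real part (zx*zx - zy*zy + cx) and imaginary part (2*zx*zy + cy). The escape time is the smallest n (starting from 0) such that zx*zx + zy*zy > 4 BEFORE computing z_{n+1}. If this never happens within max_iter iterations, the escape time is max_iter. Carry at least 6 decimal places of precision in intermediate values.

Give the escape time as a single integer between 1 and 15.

z_0 = 0 + 0i, c = 0.1050 + -1.1150i
Iter 1: z = 0.1050 + -1.1150i, |z|^2 = 1.2543
Iter 2: z = -1.1272 + -1.3492i, |z|^2 = 3.0908
Iter 3: z = -0.4446 + 1.9265i, |z|^2 = 3.9092
Iter 4: z = -3.4088 + -2.8282i, |z|^2 = 19.6184
Escaped at iteration 4

Answer: 4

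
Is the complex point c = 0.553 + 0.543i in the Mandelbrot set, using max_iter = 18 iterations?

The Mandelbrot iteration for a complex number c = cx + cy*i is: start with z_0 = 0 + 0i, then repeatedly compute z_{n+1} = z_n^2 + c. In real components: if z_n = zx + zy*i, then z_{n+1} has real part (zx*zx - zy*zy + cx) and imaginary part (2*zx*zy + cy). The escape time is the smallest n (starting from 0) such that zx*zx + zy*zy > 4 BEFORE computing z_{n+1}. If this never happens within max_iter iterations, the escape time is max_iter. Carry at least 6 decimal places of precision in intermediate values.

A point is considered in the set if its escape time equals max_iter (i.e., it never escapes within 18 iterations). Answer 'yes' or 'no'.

z_0 = 0 + 0i, c = 0.5530 + 0.5430i
Iter 1: z = 0.5530 + 0.5430i, |z|^2 = 0.6007
Iter 2: z = 0.5640 + 1.1436i, |z|^2 = 1.6258
Iter 3: z = -0.4367 + 1.8328i, |z|^2 = 3.5500
Iter 4: z = -2.6156 + -1.0577i, |z|^2 = 7.9602
Escaped at iteration 4

Answer: no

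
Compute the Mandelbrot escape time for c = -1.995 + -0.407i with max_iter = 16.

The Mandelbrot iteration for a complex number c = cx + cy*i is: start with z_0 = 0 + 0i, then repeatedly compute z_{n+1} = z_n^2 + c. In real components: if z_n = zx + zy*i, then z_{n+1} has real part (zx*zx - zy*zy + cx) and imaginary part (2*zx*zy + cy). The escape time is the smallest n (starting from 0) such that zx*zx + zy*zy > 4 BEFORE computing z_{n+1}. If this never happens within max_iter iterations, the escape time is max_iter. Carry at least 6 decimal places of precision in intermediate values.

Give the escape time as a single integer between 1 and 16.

z_0 = 0 + 0i, c = -1.9950 + -0.4070i
Iter 1: z = -1.9950 + -0.4070i, |z|^2 = 4.1457
Escaped at iteration 1

Answer: 1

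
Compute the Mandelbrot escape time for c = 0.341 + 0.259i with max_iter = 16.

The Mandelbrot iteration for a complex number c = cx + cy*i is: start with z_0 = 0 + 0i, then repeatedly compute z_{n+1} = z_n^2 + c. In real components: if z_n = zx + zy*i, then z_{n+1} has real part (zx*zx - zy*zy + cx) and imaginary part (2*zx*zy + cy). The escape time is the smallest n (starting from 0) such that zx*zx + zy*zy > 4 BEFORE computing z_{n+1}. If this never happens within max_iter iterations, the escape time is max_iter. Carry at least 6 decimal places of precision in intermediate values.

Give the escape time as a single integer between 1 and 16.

Answer: 16

Derivation:
z_0 = 0 + 0i, c = 0.3410 + 0.2590i
Iter 1: z = 0.3410 + 0.2590i, |z|^2 = 0.1834
Iter 2: z = 0.3902 + 0.4356i, |z|^2 = 0.3420
Iter 3: z = 0.3035 + 0.5990i, |z|^2 = 0.4509
Iter 4: z = 0.0743 + 0.6225i, |z|^2 = 0.3931
Iter 5: z = -0.0410 + 0.3515i, |z|^2 = 0.1253
Iter 6: z = 0.2191 + 0.2301i, |z|^2 = 0.1010
Iter 7: z = 0.3360 + 0.3598i, |z|^2 = 0.2424
Iter 8: z = 0.3244 + 0.5008i, |z|^2 = 0.3561
Iter 9: z = 0.1954 + 0.5840i, |z|^2 = 0.3792
Iter 10: z = 0.0382 + 0.4872i, |z|^2 = 0.2388
Iter 11: z = 0.1051 + 0.2962i, |z|^2 = 0.0988
Iter 12: z = 0.2643 + 0.3212i, |z|^2 = 0.1731
Iter 13: z = 0.3077 + 0.4288i, |z|^2 = 0.2785
Iter 14: z = 0.2518 + 0.5229i, |z|^2 = 0.3368
Iter 15: z = 0.1310 + 0.5223i, |z|^2 = 0.2900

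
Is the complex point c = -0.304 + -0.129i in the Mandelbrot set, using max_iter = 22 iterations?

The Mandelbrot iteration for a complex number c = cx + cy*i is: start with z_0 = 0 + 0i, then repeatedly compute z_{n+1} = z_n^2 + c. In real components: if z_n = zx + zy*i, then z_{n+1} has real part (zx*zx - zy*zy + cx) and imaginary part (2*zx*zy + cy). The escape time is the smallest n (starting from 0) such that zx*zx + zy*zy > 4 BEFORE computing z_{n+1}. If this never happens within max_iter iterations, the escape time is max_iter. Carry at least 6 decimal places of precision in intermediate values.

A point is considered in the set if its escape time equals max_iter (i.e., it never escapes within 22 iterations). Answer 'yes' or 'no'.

z_0 = 0 + 0i, c = -0.3040 + -0.1290i
Iter 1: z = -0.3040 + -0.1290i, |z|^2 = 0.1091
Iter 2: z = -0.2282 + -0.0506i, |z|^2 = 0.0546
Iter 3: z = -0.2545 + -0.1059i, |z|^2 = 0.0760
Iter 4: z = -0.2505 + -0.0751i, |z|^2 = 0.0684
Iter 5: z = -0.2469 + -0.0914i, |z|^2 = 0.0693
Iter 6: z = -0.2514 + -0.0839i, |z|^2 = 0.0702
Iter 7: z = -0.2478 + -0.0868i, |z|^2 = 0.0690
Iter 8: z = -0.2501 + -0.0860i, |z|^2 = 0.0699
Iter 9: z = -0.2488 + -0.0860i, |z|^2 = 0.0693
Iter 10: z = -0.2495 + -0.0862i, |z|^2 = 0.0697
Iter 11: z = -0.2492 + -0.0860i, |z|^2 = 0.0695
Iter 12: z = -0.2493 + -0.0861i, |z|^2 = 0.0696
Iter 13: z = -0.2493 + -0.0860i, |z|^2 = 0.0695
Iter 14: z = -0.2493 + -0.0861i, |z|^2 = 0.0695
Iter 15: z = -0.2493 + -0.0861i, |z|^2 = 0.0695
Iter 16: z = -0.2493 + -0.0861i, |z|^2 = 0.0695
Iter 17: z = -0.2493 + -0.0861i, |z|^2 = 0.0695
Iter 18: z = -0.2493 + -0.0861i, |z|^2 = 0.0695
Iter 19: z = -0.2493 + -0.0861i, |z|^2 = 0.0695
Iter 20: z = -0.2493 + -0.0861i, |z|^2 = 0.0695
Iter 21: z = -0.2493 + -0.0861i, |z|^2 = 0.0695
Did not escape in 22 iterations → in set

Answer: yes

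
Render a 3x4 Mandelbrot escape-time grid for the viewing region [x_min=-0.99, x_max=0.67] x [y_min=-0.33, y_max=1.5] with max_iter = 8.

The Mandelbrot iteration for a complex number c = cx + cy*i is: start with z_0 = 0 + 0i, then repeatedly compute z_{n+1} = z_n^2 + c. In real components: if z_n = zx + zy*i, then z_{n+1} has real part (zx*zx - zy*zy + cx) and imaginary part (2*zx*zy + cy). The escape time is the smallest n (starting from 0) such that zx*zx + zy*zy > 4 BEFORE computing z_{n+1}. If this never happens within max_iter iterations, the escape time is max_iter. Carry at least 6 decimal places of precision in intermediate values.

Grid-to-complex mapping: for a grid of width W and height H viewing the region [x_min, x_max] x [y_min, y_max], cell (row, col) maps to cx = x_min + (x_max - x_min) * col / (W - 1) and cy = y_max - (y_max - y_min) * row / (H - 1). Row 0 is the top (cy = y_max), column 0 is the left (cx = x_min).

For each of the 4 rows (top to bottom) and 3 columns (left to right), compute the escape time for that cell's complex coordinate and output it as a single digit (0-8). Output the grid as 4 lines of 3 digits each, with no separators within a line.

Answer: 222
382
883
883

Derivation:
(row=0, col=0): c = -0.9900 + 1.5000i → escape time 2
(row=0, col=1): c = -0.1600 + 1.5000i → escape time 2
(row=0, col=2): c = 0.6700 + 1.5000i → escape time 2
(row=1, col=0): c = -0.9900 + 0.8900i → escape time 3
(row=1, col=1): c = -0.1600 + 0.8900i → escape time 8
(row=1, col=2): c = 0.6700 + 0.8900i → escape time 2
(row=2, col=0): c = -0.9900 + 0.2800i → escape time 8
(row=2, col=1): c = -0.1600 + 0.2800i → escape time 8
(row=2, col=2): c = 0.6700 + 0.2800i → escape time 3
(row=3, col=0): c = -0.9900 + -0.3300i → escape time 8
(row=3, col=1): c = -0.1600 + -0.3300i → escape time 8
(row=3, col=2): c = 0.6700 + -0.3300i → escape time 3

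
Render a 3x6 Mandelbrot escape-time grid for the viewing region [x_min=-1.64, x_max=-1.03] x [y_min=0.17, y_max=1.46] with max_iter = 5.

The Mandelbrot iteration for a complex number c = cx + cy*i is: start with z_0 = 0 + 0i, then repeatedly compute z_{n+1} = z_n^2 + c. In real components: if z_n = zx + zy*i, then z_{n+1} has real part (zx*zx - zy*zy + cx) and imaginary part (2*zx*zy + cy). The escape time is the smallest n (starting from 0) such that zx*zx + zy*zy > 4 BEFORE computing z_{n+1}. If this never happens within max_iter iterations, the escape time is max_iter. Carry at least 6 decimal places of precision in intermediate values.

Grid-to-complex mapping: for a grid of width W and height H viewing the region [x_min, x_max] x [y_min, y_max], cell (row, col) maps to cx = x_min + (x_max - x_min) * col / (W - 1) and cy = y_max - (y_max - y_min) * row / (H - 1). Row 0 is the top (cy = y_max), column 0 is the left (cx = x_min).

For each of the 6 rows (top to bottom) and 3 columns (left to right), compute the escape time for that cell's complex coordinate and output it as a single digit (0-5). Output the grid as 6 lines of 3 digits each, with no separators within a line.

(row=0, col=0): c = -1.6400 + 1.4600i → escape time 1
(row=0, col=1): c = -1.3350 + 1.4600i → escape time 2
(row=0, col=2): c = -1.0300 + 1.4600i → escape time 2
(row=1, col=0): c = -1.6400 + 1.2020i → escape time 1
(row=1, col=1): c = -1.3350 + 1.2020i → escape time 2
(row=1, col=2): c = -1.0300 + 1.2020i → escape time 3
(row=2, col=0): c = -1.6400 + 0.9440i → escape time 2
(row=2, col=1): c = -1.3350 + 0.9440i → escape time 3
(row=2, col=2): c = -1.0300 + 0.9440i → escape time 3
(row=3, col=0): c = -1.6400 + 0.6860i → escape time 3
(row=3, col=1): c = -1.3350 + 0.6860i → escape time 3
(row=3, col=2): c = -1.0300 + 0.6860i → escape time 4
(row=4, col=0): c = -1.6400 + 0.4280i → escape time 3
(row=4, col=1): c = -1.3350 + 0.4280i → escape time 5
(row=4, col=2): c = -1.0300 + 0.4280i → escape time 5
(row=5, col=0): c = -1.6400 + 0.1700i → escape time 5
(row=5, col=1): c = -1.3350 + 0.1700i → escape time 5
(row=5, col=2): c = -1.0300 + 0.1700i → escape time 5

Answer: 122
123
233
334
355
555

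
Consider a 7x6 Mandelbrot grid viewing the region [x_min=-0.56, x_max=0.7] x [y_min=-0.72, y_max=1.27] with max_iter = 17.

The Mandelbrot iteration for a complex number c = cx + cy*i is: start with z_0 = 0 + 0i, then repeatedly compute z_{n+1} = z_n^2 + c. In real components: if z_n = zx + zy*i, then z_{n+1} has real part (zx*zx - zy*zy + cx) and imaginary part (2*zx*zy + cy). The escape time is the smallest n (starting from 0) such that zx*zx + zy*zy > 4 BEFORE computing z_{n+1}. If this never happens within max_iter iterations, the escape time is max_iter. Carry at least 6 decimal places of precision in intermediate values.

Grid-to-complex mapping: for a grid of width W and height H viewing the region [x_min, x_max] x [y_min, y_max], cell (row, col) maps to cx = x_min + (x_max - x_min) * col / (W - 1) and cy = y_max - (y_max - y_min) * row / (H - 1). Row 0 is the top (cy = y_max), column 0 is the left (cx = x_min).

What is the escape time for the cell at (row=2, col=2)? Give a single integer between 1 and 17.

Answer: 17

Derivation:
z_0 = 0 + 0i, c = -0.1400 + 0.4740i
Iter 1: z = -0.1400 + 0.4740i, |z|^2 = 0.2443
Iter 2: z = -0.3451 + 0.3413i, |z|^2 = 0.2355
Iter 3: z = -0.1374 + 0.2385i, |z|^2 = 0.0757
Iter 4: z = -0.1780 + 0.4085i, |z|^2 = 0.1985
Iter 5: z = -0.2752 + 0.3286i, |z|^2 = 0.1837
Iter 6: z = -0.1723 + 0.2932i, |z|^2 = 0.1156
Iter 7: z = -0.1963 + 0.3730i, |z|^2 = 0.1777
Iter 8: z = -0.2406 + 0.3276i, |z|^2 = 0.1652
Iter 9: z = -0.1894 + 0.3164i, |z|^2 = 0.1360
Iter 10: z = -0.2042 + 0.3542i, |z|^2 = 0.1671
Iter 11: z = -0.2237 + 0.3294i, |z|^2 = 0.1585
Iter 12: z = -0.1984 + 0.3266i, |z|^2 = 0.1461
Iter 13: z = -0.2073 + 0.3444i, |z|^2 = 0.1616
Iter 14: z = -0.2156 + 0.3312i, |z|^2 = 0.1562
Iter 15: z = -0.2032 + 0.3312i, |z|^2 = 0.1510
Iter 16: z = -0.2084 + 0.3394i, |z|^2 = 0.1586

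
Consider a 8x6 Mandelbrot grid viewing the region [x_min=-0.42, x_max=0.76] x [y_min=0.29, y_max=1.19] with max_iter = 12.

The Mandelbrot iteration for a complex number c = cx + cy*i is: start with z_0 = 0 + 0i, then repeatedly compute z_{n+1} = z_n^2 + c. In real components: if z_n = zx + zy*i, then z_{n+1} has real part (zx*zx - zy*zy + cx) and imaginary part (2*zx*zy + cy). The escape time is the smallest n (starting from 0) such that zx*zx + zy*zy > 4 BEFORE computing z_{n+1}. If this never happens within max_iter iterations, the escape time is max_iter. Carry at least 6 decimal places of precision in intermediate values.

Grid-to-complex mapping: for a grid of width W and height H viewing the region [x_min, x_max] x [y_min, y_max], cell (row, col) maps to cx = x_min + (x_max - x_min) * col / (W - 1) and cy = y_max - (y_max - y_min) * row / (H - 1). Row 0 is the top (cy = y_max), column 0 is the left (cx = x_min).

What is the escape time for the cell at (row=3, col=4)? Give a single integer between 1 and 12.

z_0 = 0 + 0i, c = 0.2543 + 0.6500i
Iter 1: z = 0.2543 + 0.6500i, |z|^2 = 0.4872
Iter 2: z = -0.1036 + 0.9806i, |z|^2 = 0.9722
Iter 3: z = -0.6965 + 0.4469i, |z|^2 = 0.6849
Iter 4: z = 0.5397 + 0.0274i, |z|^2 = 0.2920
Iter 5: z = 0.5448 + 0.6796i, |z|^2 = 0.7587
Iter 6: z = 0.0892 + 1.3905i, |z|^2 = 1.9414
Iter 7: z = -1.6712 + 0.8981i, |z|^2 = 3.5995
Iter 8: z = 2.2407 + -2.3518i, |z|^2 = 10.5513
Escaped at iteration 8

Answer: 8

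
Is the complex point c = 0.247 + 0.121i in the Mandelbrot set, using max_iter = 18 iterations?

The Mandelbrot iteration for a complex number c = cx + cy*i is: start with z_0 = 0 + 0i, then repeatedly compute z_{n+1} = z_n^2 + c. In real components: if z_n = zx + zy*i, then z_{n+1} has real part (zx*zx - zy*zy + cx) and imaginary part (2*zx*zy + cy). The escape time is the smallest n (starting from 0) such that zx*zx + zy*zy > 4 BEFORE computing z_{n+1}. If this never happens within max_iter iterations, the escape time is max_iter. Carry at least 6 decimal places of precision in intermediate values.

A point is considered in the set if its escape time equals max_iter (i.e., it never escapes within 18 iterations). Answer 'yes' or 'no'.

Answer: yes

Derivation:
z_0 = 0 + 0i, c = 0.2470 + 0.1210i
Iter 1: z = 0.2470 + 0.1210i, |z|^2 = 0.0756
Iter 2: z = 0.2934 + 0.1808i, |z|^2 = 0.1187
Iter 3: z = 0.3004 + 0.2271i, |z|^2 = 0.1418
Iter 4: z = 0.2857 + 0.2574i, |z|^2 = 0.1479
Iter 5: z = 0.2623 + 0.2681i, |z|^2 = 0.1407
Iter 6: z = 0.2440 + 0.2617i, |z|^2 = 0.1280
Iter 7: z = 0.2381 + 0.2487i, |z|^2 = 0.1185
Iter 8: z = 0.2418 + 0.2394i, |z|^2 = 0.1158
Iter 9: z = 0.2482 + 0.2368i, |z|^2 = 0.1177
Iter 10: z = 0.2525 + 0.2385i, |z|^2 = 0.1207
Iter 11: z = 0.2539 + 0.2415i, |z|^2 = 0.1228
Iter 12: z = 0.2531 + 0.2436i, |z|^2 = 0.1234
Iter 13: z = 0.2517 + 0.2443i, |z|^2 = 0.1231
Iter 14: z = 0.2507 + 0.2440i, |z|^2 = 0.1224
Iter 15: z = 0.2503 + 0.2433i, |z|^2 = 0.1219
Iter 16: z = 0.2504 + 0.2428i, |z|^2 = 0.1217
Iter 17: z = 0.2508 + 0.2426i, |z|^2 = 0.1217
Did not escape in 18 iterations → in set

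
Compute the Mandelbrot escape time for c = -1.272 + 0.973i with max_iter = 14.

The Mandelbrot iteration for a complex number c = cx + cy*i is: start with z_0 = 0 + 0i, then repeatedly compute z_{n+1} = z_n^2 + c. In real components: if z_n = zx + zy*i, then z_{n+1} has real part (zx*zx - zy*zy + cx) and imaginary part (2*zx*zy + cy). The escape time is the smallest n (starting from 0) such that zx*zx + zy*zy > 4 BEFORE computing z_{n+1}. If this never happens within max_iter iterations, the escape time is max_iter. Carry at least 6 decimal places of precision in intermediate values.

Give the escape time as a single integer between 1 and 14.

z_0 = 0 + 0i, c = -1.2720 + 0.9730i
Iter 1: z = -1.2720 + 0.9730i, |z|^2 = 2.5647
Iter 2: z = -0.6007 + -1.5023i, |z|^2 = 2.6178
Iter 3: z = -3.1680 + 2.7780i, |z|^2 = 17.7539
Escaped at iteration 3

Answer: 3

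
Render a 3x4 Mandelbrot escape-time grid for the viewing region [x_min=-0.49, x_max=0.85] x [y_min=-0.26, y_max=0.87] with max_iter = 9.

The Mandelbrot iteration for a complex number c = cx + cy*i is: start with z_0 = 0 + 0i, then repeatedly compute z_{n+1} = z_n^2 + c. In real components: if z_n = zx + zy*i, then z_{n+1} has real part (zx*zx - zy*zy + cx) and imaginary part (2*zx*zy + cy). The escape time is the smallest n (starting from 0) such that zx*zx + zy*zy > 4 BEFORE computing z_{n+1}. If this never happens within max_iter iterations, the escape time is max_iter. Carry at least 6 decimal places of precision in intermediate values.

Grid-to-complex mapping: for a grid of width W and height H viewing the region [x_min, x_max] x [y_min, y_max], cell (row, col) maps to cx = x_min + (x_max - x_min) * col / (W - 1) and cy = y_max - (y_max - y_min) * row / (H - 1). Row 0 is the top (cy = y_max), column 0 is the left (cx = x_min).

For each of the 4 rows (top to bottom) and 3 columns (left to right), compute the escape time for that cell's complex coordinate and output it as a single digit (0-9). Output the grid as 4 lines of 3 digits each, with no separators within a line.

Answer: 552
993
993
993

Derivation:
(row=0, col=0): c = -0.4900 + 0.8700i → escape time 5
(row=0, col=1): c = 0.1800 + 0.8700i → escape time 5
(row=0, col=2): c = 0.8500 + 0.8700i → escape time 2
(row=1, col=0): c = -0.4900 + 0.4933i → escape time 9
(row=1, col=1): c = 0.1800 + 0.4933i → escape time 9
(row=1, col=2): c = 0.8500 + 0.4933i → escape time 3
(row=2, col=0): c = -0.4900 + 0.1167i → escape time 9
(row=2, col=1): c = 0.1800 + 0.1167i → escape time 9
(row=2, col=2): c = 0.8500 + 0.1167i → escape time 3
(row=3, col=0): c = -0.4900 + -0.2600i → escape time 9
(row=3, col=1): c = 0.1800 + -0.2600i → escape time 9
(row=3, col=2): c = 0.8500 + -0.2600i → escape time 3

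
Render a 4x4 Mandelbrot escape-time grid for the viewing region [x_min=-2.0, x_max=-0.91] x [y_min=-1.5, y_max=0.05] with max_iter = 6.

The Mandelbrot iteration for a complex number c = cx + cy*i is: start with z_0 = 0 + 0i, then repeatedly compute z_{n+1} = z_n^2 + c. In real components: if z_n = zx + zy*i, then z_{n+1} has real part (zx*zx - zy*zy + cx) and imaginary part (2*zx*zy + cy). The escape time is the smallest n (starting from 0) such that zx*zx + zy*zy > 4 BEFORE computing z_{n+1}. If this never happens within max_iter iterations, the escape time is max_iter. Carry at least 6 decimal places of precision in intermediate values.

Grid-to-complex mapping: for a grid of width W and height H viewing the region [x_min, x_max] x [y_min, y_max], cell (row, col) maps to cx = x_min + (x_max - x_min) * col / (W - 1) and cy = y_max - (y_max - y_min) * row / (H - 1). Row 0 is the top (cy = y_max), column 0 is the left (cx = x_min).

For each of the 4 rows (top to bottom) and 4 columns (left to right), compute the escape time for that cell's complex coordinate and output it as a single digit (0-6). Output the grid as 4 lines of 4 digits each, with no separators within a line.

(row=0, col=0): c = -2.0000 + 0.0500i → escape time 1
(row=0, col=1): c = -1.6367 + 0.0500i → escape time 6
(row=0, col=2): c = -1.2733 + 0.0500i → escape time 6
(row=0, col=3): c = -0.9100 + 0.0500i → escape time 6
(row=1, col=0): c = -2.0000 + -0.4667i → escape time 1
(row=1, col=1): c = -1.6367 + -0.4667i → escape time 3
(row=1, col=2): c = -1.2733 + -0.4667i → escape time 5
(row=1, col=3): c = -0.9100 + -0.4667i → escape time 6
(row=2, col=0): c = -2.0000 + -0.9833i → escape time 1
(row=2, col=1): c = -1.6367 + -0.9833i → escape time 2
(row=2, col=2): c = -1.2733 + -0.9833i → escape time 3
(row=2, col=3): c = -0.9100 + -0.9833i → escape time 3
(row=3, col=0): c = -2.0000 + -1.5000i → escape time 1
(row=3, col=1): c = -1.6367 + -1.5000i → escape time 1
(row=3, col=2): c = -1.2733 + -1.5000i → escape time 2
(row=3, col=3): c = -0.9100 + -1.5000i → escape time 2

Answer: 1666
1356
1233
1122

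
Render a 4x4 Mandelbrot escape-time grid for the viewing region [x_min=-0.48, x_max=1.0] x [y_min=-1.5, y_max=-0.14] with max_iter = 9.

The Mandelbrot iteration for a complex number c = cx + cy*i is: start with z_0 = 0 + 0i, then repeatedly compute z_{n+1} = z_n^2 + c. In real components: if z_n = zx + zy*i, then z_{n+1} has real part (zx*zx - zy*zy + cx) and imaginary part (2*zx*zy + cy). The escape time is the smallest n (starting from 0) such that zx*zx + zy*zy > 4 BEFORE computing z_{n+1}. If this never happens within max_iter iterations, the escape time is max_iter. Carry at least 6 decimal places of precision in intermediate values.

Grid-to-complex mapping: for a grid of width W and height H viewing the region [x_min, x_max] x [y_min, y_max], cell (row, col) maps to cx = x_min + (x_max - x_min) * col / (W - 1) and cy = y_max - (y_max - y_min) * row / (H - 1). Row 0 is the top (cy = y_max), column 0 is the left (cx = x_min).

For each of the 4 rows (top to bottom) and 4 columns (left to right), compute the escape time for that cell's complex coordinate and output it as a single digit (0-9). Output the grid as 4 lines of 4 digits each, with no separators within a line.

Answer: 9952
9942
4522
2222

Derivation:
(row=0, col=0): c = -0.4800 + -0.1400i → escape time 9
(row=0, col=1): c = 0.0133 + -0.1400i → escape time 9
(row=0, col=2): c = 0.5067 + -0.1400i → escape time 5
(row=0, col=3): c = 1.0000 + -0.1400i → escape time 2
(row=1, col=0): c = -0.4800 + -0.5933i → escape time 9
(row=1, col=1): c = 0.0133 + -0.5933i → escape time 9
(row=1, col=2): c = 0.5067 + -0.5933i → escape time 4
(row=1, col=3): c = 1.0000 + -0.5933i → escape time 2
(row=2, col=0): c = -0.4800 + -1.0467i → escape time 4
(row=2, col=1): c = 0.0133 + -1.0467i → escape time 5
(row=2, col=2): c = 0.5067 + -1.0467i → escape time 2
(row=2, col=3): c = 1.0000 + -1.0467i → escape time 2
(row=3, col=0): c = -0.4800 + -1.5000i → escape time 2
(row=3, col=1): c = 0.0133 + -1.5000i → escape time 2
(row=3, col=2): c = 0.5067 + -1.5000i → escape time 2
(row=3, col=3): c = 1.0000 + -1.5000i → escape time 2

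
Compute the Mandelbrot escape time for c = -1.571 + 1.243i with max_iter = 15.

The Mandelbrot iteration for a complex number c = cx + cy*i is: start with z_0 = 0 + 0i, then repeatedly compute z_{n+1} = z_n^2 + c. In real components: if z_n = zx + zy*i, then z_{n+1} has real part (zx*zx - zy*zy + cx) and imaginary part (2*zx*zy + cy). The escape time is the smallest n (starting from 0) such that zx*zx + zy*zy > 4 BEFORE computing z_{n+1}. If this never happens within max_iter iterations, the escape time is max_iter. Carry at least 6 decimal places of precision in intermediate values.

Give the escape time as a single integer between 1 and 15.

z_0 = 0 + 0i, c = -1.5710 + 1.2430i
Iter 1: z = -1.5710 + 1.2430i, |z|^2 = 4.0131
Escaped at iteration 1

Answer: 1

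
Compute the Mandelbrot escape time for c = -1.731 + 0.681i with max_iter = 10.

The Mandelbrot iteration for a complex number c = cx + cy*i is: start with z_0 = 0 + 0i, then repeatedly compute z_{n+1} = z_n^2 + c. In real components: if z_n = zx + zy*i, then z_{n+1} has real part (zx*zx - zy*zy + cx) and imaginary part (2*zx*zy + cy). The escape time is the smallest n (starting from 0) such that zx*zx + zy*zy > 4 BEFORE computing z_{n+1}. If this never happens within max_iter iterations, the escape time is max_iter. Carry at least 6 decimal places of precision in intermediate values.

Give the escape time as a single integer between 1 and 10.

Answer: 3

Derivation:
z_0 = 0 + 0i, c = -1.7310 + 0.6810i
Iter 1: z = -1.7310 + 0.6810i, |z|^2 = 3.4601
Iter 2: z = 0.8016 + -1.6766i, |z|^2 = 3.4536
Iter 3: z = -3.8995 + -2.0070i, |z|^2 = 19.2340
Escaped at iteration 3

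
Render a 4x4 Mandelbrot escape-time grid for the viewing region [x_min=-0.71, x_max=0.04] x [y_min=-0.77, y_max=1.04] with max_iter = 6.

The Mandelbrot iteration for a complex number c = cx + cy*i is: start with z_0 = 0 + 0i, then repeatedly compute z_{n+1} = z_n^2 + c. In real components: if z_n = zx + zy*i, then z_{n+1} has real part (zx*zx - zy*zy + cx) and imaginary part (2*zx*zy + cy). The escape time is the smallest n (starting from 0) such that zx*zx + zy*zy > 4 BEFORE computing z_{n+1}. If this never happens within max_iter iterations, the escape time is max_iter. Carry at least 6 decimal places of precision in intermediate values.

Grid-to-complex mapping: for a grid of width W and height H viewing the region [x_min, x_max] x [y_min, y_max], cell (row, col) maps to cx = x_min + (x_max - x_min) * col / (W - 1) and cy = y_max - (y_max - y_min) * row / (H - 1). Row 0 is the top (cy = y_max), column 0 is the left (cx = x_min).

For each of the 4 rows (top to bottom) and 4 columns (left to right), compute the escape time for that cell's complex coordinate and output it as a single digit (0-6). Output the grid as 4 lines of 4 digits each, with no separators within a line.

Answer: 3464
6666
6666
4666

Derivation:
(row=0, col=0): c = -0.7100 + 1.0400i → escape time 3
(row=0, col=1): c = -0.4600 + 1.0400i → escape time 4
(row=0, col=2): c = -0.2100 + 1.0400i → escape time 6
(row=0, col=3): c = 0.0400 + 1.0400i → escape time 4
(row=1, col=0): c = -0.7100 + 0.4367i → escape time 6
(row=1, col=1): c = -0.4600 + 0.4367i → escape time 6
(row=1, col=2): c = -0.2100 + 0.4367i → escape time 6
(row=1, col=3): c = 0.0400 + 0.4367i → escape time 6
(row=2, col=0): c = -0.7100 + -0.1667i → escape time 6
(row=2, col=1): c = -0.4600 + -0.1667i → escape time 6
(row=2, col=2): c = -0.2100 + -0.1667i → escape time 6
(row=2, col=3): c = 0.0400 + -0.1667i → escape time 6
(row=3, col=0): c = -0.7100 + -0.7700i → escape time 4
(row=3, col=1): c = -0.4600 + -0.7700i → escape time 6
(row=3, col=2): c = -0.2100 + -0.7700i → escape time 6
(row=3, col=3): c = 0.0400 + -0.7700i → escape time 6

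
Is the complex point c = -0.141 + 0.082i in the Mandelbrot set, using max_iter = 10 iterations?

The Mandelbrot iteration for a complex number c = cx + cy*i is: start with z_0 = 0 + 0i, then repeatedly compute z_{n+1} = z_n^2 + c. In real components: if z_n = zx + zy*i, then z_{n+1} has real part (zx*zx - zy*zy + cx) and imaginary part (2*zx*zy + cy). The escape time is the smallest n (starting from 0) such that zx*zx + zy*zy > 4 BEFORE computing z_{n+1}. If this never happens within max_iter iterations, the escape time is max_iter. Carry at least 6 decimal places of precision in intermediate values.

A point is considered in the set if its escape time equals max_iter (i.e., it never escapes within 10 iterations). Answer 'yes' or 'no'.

Answer: yes

Derivation:
z_0 = 0 + 0i, c = -0.1410 + 0.0820i
Iter 1: z = -0.1410 + 0.0820i, |z|^2 = 0.0266
Iter 2: z = -0.1278 + 0.0589i, |z|^2 = 0.0198
Iter 3: z = -0.1281 + 0.0669i, |z|^2 = 0.0209
Iter 4: z = -0.1291 + 0.0648i, |z|^2 = 0.0209
Iter 5: z = -0.1285 + 0.0653i, |z|^2 = 0.0208
Iter 6: z = -0.1287 + 0.0652i, |z|^2 = 0.0208
Iter 7: z = -0.1287 + 0.0652i, |z|^2 = 0.0208
Iter 8: z = -0.1287 + 0.0652i, |z|^2 = 0.0208
Iter 9: z = -0.1287 + 0.0652i, |z|^2 = 0.0208
Did not escape in 10 iterations → in set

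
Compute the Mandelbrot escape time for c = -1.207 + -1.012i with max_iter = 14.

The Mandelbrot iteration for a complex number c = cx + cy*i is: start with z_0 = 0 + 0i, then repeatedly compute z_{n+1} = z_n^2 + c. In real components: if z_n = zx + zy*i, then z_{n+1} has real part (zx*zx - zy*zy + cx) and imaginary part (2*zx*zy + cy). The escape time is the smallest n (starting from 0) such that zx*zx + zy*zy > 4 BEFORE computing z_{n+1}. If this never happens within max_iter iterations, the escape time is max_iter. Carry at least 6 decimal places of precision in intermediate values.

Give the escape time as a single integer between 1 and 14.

z_0 = 0 + 0i, c = -1.2070 + -1.0120i
Iter 1: z = -1.2070 + -1.0120i, |z|^2 = 2.4810
Iter 2: z = -0.7743 + 1.4310i, |z|^2 = 2.6472
Iter 3: z = -2.6551 + -3.2280i, |z|^2 = 17.4696
Escaped at iteration 3

Answer: 3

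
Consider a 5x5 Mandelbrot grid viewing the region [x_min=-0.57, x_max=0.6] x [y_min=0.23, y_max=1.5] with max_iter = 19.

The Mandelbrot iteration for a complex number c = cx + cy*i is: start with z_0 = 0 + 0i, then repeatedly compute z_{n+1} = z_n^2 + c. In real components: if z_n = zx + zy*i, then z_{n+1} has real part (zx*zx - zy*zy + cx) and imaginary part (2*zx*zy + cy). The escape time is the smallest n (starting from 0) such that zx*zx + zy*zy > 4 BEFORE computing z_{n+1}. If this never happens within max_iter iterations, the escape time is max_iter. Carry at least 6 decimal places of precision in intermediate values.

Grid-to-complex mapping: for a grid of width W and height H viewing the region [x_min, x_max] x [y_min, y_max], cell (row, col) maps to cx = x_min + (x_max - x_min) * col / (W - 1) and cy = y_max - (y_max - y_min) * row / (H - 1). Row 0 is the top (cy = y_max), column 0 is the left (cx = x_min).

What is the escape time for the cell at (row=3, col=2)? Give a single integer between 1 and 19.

z_0 = 0 + 0i, c = 0.0150 + 0.5475i
Iter 1: z = 0.0150 + 0.5475i, |z|^2 = 0.3000
Iter 2: z = -0.2845 + 0.5639i, |z|^2 = 0.3990
Iter 3: z = -0.2221 + 0.2266i, |z|^2 = 0.1007
Iter 4: z = 0.0130 + 0.4469i, |z|^2 = 0.1999
Iter 5: z = -0.1845 + 0.5591i, |z|^2 = 0.3466
Iter 6: z = -0.2635 + 0.3412i, |z|^2 = 0.1858
Iter 7: z = -0.0319 + 0.3677i, |z|^2 = 0.1362
Iter 8: z = -0.1192 + 0.5240i, |z|^2 = 0.2888
Iter 9: z = -0.2454 + 0.4226i, |z|^2 = 0.2388
Iter 10: z = -0.1034 + 0.3401i, |z|^2 = 0.1264
Iter 11: z = -0.0900 + 0.4772i, |z|^2 = 0.2358
Iter 12: z = -0.2046 + 0.4616i, |z|^2 = 0.2550
Iter 13: z = -0.1562 + 0.3586i, |z|^2 = 0.1530
Iter 14: z = -0.0892 + 0.4354i, |z|^2 = 0.1976
Iter 15: z = -0.1667 + 0.4698i, |z|^2 = 0.2485
Iter 16: z = -0.1780 + 0.3909i, |z|^2 = 0.1845
Iter 17: z = -0.1061 + 0.4084i, |z|^2 = 0.1780
Iter 18: z = -0.1405 + 0.4608i, |z|^2 = 0.2321

Answer: 19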